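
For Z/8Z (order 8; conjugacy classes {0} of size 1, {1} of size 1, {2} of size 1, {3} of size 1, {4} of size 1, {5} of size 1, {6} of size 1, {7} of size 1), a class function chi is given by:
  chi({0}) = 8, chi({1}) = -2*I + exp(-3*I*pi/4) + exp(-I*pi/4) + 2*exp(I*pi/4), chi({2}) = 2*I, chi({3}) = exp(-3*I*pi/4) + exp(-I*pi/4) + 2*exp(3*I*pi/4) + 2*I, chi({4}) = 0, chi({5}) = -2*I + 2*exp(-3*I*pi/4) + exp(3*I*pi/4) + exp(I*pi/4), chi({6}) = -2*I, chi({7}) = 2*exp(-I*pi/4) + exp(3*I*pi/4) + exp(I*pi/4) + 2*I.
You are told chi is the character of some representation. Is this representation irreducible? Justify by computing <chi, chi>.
Not irreducible (reducible): <chi, chi> = 12 > 1.

<chi, chi> = (1/|G|) sum_C |C| * |chi(C)|^2 = (1/8)[1*|8|^2 + 1*|-2*I + exp(-3*I*pi/4) + exp(-I*pi/4) + 2*exp(I*pi/4)|^2 + 1*|2*I|^2 + 1*|exp(-3*I*pi/4) + exp(-I*pi/4) + 2*exp(3*I*pi/4) + 2*I|^2 + 1*|0|^2 + 1*|-2*I + 2*exp(-3*I*pi/4) + exp(3*I*pi/4) + exp(I*pi/4)|^2 + 1*|-2*I|^2 + 1*|2*exp(-I*pi/4) + exp(3*I*pi/4) + exp(I*pi/4) + 2*I|^2]
  = (1/8)[(64) + (6) + (4) + (6) + (0) + (6) + (4) + (6)] = 96/8 = 12.
(Exp terms are combined using exp(i*s)*conj(exp(i*t)) = exp(i*(s-t)), and sums of them are collapsed using the identity that for every m > 1 the m distinct m-th roots of unity sum to 0, e.g. 1 + exp(2*I*pi/3) + exp(-2*I*pi/3) = 0.)
A character is irreducible iff <chi, chi> = 1, so this representation is reducible.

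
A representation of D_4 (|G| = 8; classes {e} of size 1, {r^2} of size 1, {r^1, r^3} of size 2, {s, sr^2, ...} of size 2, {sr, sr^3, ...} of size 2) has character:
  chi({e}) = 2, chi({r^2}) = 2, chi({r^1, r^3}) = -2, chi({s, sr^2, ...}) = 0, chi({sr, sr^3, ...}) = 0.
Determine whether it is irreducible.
Not irreducible (reducible): <chi, chi> = 2 > 1.

Explanation: <chi, chi> = (1/|G|) sum_C |C| * |chi(C)|^2 = (1/8)[1*|2|^2 + 1*|2|^2 + 2*|-2|^2 + 2*|0|^2 + 2*|0|^2]
  = (1/8)[(4) + (4) + (8) + (0) + (0)] = 16/8 = 2.
A character is irreducible iff <chi, chi> = 1, so this representation is reducible.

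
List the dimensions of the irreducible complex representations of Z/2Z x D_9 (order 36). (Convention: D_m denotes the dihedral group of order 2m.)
Dimensions: 1, 1, 1, 1, 2, 2, 2, 2, 2, 2, 2, 2

Details: There are 12 irreducibles (= number of conjugacy classes). Their dimensions d_i satisfy sum d_i^2 = |G| = 36: 1 + 1 + 1 + 1 + 4 + 4 + 4 + 4 + 4 + 4 + 4 + 4 = 36. (For the product with Z/2Z: each of the 2 1-dim characters of Z/2Z tensors with each irrep of D_9, giving 2 copies of each D_9-dimension.)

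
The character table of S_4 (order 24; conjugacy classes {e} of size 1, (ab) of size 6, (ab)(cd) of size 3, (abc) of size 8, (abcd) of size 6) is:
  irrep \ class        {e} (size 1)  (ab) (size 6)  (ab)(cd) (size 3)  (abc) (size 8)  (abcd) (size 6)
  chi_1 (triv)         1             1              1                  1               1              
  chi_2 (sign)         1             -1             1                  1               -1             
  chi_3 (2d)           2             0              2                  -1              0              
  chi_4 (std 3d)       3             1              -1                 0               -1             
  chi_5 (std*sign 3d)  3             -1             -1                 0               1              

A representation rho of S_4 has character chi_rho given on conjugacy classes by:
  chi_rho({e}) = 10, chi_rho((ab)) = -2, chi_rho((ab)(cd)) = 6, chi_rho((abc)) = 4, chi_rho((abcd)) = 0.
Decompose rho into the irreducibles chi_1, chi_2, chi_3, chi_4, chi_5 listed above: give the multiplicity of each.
Multiplicities: chi_1: 2, chi_2: 3, chi_3: 1, chi_4: 0, chi_5: 1.

Details: Use <chi_rho, chi> = (1/|G|) sum_C |C| * chi_rho(C) * conj(chi(C)) with |G| = 24 for each irreducible chi in the table:
  <chi_rho, chi_1> = (1/24)[1*(10)*conj(1) + 6*(-2)*conj(1) + 3*(6)*conj(1) + 8*(4)*conj(1) + 6*(0)*conj(1)]
      = (1/24)[(10) + (-12) + (18) + (32) + (0)] = 48/24 = 2
  <chi_rho, chi_2> = (1/24)[1*(10)*conj(1) + 6*(-2)*conj(-1) + 3*(6)*conj(1) + 8*(4)*conj(1) + 6*(0)*conj(-1)]
      = (1/24)[(10) + (12) + (18) + (32) + (0)] = 72/24 = 3
  <chi_rho, chi_3> = (1/24)[1*(10)*conj(2) + 6*(-2)*conj(0) + 3*(6)*conj(2) + 8*(4)*conj(-1) + 6*(0)*conj(0)]
      = (1/24)[(20) + (0) + (36) + (-32) + (0)] = 24/24 = 1
  <chi_rho, chi_4> = (1/24)[1*(10)*conj(3) + 6*(-2)*conj(1) + 3*(6)*conj(-1) + 8*(4)*conj(0) + 6*(0)*conj(-1)]
      = (1/24)[(30) + (-12) + (-18) + (0) + (0)] = 0/24 = 0
  <chi_rho, chi_5> = (1/24)[1*(10)*conj(3) + 6*(-2)*conj(-1) + 3*(6)*conj(-1) + 8*(4)*conj(0) + 6*(0)*conj(1)]
      = (1/24)[(30) + (12) + (-18) + (0) + (0)] = 24/24 = 1
Dimension check: dim(rho) = sum (mult * dim) = 2*1 + 3*1 + 1*2 + 0*3 + 1*3 = 10 = chi_rho(e) = 10.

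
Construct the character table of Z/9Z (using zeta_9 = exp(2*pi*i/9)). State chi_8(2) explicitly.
Character table of Z/9Z (irreps indexed chi_0,...,chi_8 with chi_k(m) = zeta_9^(k*m), zeta_9 = exp(2*pi*i/9)):
  irrep \ class  {0} (size 1)  {1} (size 1)    {2} (size 1)    {3} (size 1)    {4} (size 1)    {5} (size 1)    {6} (size 1)    {7} (size 1)    {8} (size 1)  
  chi_0          1             1               1               1               1               1               1               1               1             
  chi_1          1             exp(2*I*pi/9)   exp(4*I*pi/9)   exp(2*I*pi/3)   exp(8*I*pi/9)   exp(-8*I*pi/9)  exp(-2*I*pi/3)  exp(-4*I*pi/9)  exp(-2*I*pi/9)
  chi_2          1             exp(4*I*pi/9)   exp(8*I*pi/9)   exp(-2*I*pi/3)  exp(-2*I*pi/9)  exp(2*I*pi/9)   exp(2*I*pi/3)   exp(-8*I*pi/9)  exp(-4*I*pi/9)
  chi_3          1             exp(2*I*pi/3)   exp(-2*I*pi/3)  1               exp(2*I*pi/3)   exp(-2*I*pi/3)  1               exp(2*I*pi/3)   exp(-2*I*pi/3)
  chi_4          1             exp(8*I*pi/9)   exp(-2*I*pi/9)  exp(2*I*pi/3)   exp(-4*I*pi/9)  exp(4*I*pi/9)   exp(-2*I*pi/3)  exp(2*I*pi/9)   exp(-8*I*pi/9)
  chi_5          1             exp(-8*I*pi/9)  exp(2*I*pi/9)   exp(-2*I*pi/3)  exp(4*I*pi/9)   exp(-4*I*pi/9)  exp(2*I*pi/3)   exp(-2*I*pi/9)  exp(8*I*pi/9) 
  chi_6          1             exp(-2*I*pi/3)  exp(2*I*pi/3)   1               exp(-2*I*pi/3)  exp(2*I*pi/3)   1               exp(-2*I*pi/3)  exp(2*I*pi/3) 
  chi_7          1             exp(-4*I*pi/9)  exp(-8*I*pi/9)  exp(2*I*pi/3)   exp(2*I*pi/9)   exp(-2*I*pi/9)  exp(-2*I*pi/3)  exp(8*I*pi/9)   exp(4*I*pi/9) 
  chi_8          1             exp(-2*I*pi/9)  exp(-4*I*pi/9)  exp(-2*I*pi/3)  exp(-8*I*pi/9)  exp(8*I*pi/9)   exp(2*I*pi/3)   exp(4*I*pi/9)   exp(2*I*pi/9) 

Spot check: chi_8(2) = zeta_9^(8*2) = zeta_9^16 = exp(-4*I*pi/9).

Reasoning: Z/9Z is abelian, so all 9 irreducible complex representations are 1-dimensional. They are given by chi_k(m) = zeta_9^(k*m) for k = 0,...,8. Row orthogonality: sum_m chi_k(m) conj(chi_l(m)) = 9 * [k = l].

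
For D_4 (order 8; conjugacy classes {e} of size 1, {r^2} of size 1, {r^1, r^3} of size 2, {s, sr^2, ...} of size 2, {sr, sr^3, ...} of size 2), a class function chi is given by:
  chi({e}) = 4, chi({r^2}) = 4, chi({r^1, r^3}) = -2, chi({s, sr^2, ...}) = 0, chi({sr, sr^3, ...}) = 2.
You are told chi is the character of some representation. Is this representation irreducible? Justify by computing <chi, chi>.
Not irreducible (reducible): <chi, chi> = 6 > 1.

Details: <chi, chi> = (1/|G|) sum_C |C| * |chi(C)|^2 = (1/8)[1*|4|^2 + 1*|4|^2 + 2*|-2|^2 + 2*|0|^2 + 2*|2|^2]
  = (1/8)[(16) + (16) + (8) + (0) + (8)] = 48/8 = 6.
A character is irreducible iff <chi, chi> = 1, so this representation is reducible.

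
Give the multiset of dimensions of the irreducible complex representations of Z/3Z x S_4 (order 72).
Dimensions: 1, 1, 1, 1, 1, 1, 2, 2, 2, 3, 3, 3, 3, 3, 3

Explanation: There are 15 irreducibles (= number of conjugacy classes). Their dimensions d_i satisfy sum d_i^2 = |G| = 72: 1 + 1 + 1 + 1 + 1 + 1 + 4 + 4 + 4 + 9 + 9 + 9 + 9 + 9 + 9 = 72. (For the product with Z/3Z: each of the 3 1-dim characters of Z/3Z tensors with each irrep of S_4, giving 3 copies of each S_4-dimension.)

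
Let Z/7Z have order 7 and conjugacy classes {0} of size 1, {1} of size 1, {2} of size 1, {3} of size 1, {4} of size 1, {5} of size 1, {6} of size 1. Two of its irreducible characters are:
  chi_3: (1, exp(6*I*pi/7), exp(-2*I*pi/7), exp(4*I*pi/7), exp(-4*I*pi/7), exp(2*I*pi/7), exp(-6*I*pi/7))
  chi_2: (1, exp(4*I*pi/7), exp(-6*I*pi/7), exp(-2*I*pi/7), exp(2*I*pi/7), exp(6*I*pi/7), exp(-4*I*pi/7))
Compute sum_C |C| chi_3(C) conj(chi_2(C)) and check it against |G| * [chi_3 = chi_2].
Sum = 0; so <chi_3, chi_2> = 0 (distinct irreducibles are orthogonal).

Working: Compute term by term over conjugacy classes (|C| * chi_3(C) * conj(chi_2(C))):
  1*(1)*conj(1) + 1*(exp(6*I*pi/7))*conj(exp(4*I*pi/7)) + 1*(exp(-2*I*pi/7))*conj(exp(-6*I*pi/7)) + 1*(exp(4*I*pi/7))*conj(exp(-2*I*pi/7)) + 1*(exp(-4*I*pi/7))*conj(exp(2*I*pi/7)) + 1*(exp(2*I*pi/7))*conj(exp(6*I*pi/7)) + 1*(exp(-6*I*pi/7))*conj(exp(-4*I*pi/7))
  = (1) + (exp(2*I*pi/7)) + (exp(4*I*pi/7)) + (exp(6*I*pi/7)) + (exp(-6*I*pi/7)) + (exp(-4*I*pi/7)) + (exp(-2*I*pi/7))
  = 0.
(Exp terms are combined using exp(i*s)*conj(exp(i*t)) = exp(i*(s-t)), and sums of them are collapsed using the identity that for every m > 1 the m distinct m-th roots of unity sum to 0, e.g. 1 + exp(2*I*pi/3) + exp(-2*I*pi/3) = 0.)
Dividing by |G| = 7 gives 0/7 = 0, matching the row-orthogonality relation <chi_3, chi_2> = [chi_3 = chi_2].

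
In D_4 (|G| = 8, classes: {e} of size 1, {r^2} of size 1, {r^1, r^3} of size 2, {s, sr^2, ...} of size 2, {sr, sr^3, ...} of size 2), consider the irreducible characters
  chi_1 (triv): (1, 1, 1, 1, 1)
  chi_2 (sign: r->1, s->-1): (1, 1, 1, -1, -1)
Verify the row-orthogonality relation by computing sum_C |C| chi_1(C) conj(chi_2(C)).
Sum = 0; so <chi_1, chi_2> = 0 (distinct irreducibles are orthogonal).

Proof sketch: Compute term by term over conjugacy classes (|C| * chi_1(C) * conj(chi_2(C))):
  1*(1)*conj(1) + 1*(1)*conj(1) + 2*(1)*conj(1) + 2*(1)*conj(-1) + 2*(1)*conj(-1)
  = (1) + (1) + (2) + (-2) + (-2)
  = 0.
Dividing by |G| = 8 gives 0/8 = 0, matching the row-orthogonality relation <chi_1, chi_2> = [chi_1 = chi_2].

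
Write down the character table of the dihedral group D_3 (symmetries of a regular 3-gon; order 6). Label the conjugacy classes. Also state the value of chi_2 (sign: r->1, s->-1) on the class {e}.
Conjugacy classes: {e} of size 1, {r^1, r^2} of size 2, {s, sr, ..., sr^2} of size 3.
Character table:
  irrep \ class              {e} (size 1)  {r^1, r^2} (size 2)  {s, sr, ..., sr^2} (size 3)
  chi_1 (triv)               1             1                    1                          
  chi_2 (sign: r->1, s->-1)  1             1                    -1                         
  chi_3 (2d, j=1)            2             -1                   0                          

Spot check: chi_2 (sign: r->1, s->-1) on {e} = 1.

Derivation: D_3 has order 2*3 = 6 with 3 conjugacy classes, hence 3 irreducibles. Sum of squared dims 1 + 1 + 4 = 6 = |G|. Linear characters come from the abelianisation; the 2-dimensional irreps have character r^k -> 2*cos(2*pi*j*k/3), reflections -> 0.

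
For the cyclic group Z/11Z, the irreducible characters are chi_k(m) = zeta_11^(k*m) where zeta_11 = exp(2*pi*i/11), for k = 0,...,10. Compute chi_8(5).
chi_8(5) = zeta_11^40 = exp(-8*I*pi/11)

Explanation: chi_8(5) = zeta_11^(8*5) = zeta_11^40. Since zeta_11^11 = 1, this equals zeta_11^7 = exp(2*pi*i*7/11) = exp(-8*I*pi/11).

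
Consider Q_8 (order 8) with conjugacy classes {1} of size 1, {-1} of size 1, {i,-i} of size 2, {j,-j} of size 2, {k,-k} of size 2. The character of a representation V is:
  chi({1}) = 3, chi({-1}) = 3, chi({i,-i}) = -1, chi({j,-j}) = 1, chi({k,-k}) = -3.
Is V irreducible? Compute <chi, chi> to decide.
Not irreducible (reducible): <chi, chi> = 5 > 1.

<chi, chi> = (1/|G|) sum_C |C| * |chi(C)|^2 = (1/8)[1*|3|^2 + 1*|3|^2 + 2*|-1|^2 + 2*|1|^2 + 2*|-3|^2]
  = (1/8)[(9) + (9) + (2) + (2) + (18)] = 40/8 = 5.
A character is irreducible iff <chi, chi> = 1, so this representation is reducible.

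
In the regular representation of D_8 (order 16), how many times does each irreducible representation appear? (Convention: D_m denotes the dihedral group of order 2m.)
Each irreducible V_i of dimension d_i appears with multiplicity d_i, i.e. rho_reg = (direct sum over all irreducibles V_i) d_i V_i. The irreducible dimensions for D_8 are 1, 1, 1, 1, 2, 2, 2: 4 irreducibles of dimension 1, each with multiplicity 1; 3 irreducibles of dimension 2, each with multiplicity 2. Total dimension 4*1*1 + 3*2*2 = 16 = |G|.

Working: General theorem: in the regular representation of a finite group G, each irreducible appears with multiplicity equal to its dimension. Check: dim(rho_reg) = sum d_i^2 = 1 + 1 + 1 + 1 + 4 + 4 + 4 = 16 = |G|.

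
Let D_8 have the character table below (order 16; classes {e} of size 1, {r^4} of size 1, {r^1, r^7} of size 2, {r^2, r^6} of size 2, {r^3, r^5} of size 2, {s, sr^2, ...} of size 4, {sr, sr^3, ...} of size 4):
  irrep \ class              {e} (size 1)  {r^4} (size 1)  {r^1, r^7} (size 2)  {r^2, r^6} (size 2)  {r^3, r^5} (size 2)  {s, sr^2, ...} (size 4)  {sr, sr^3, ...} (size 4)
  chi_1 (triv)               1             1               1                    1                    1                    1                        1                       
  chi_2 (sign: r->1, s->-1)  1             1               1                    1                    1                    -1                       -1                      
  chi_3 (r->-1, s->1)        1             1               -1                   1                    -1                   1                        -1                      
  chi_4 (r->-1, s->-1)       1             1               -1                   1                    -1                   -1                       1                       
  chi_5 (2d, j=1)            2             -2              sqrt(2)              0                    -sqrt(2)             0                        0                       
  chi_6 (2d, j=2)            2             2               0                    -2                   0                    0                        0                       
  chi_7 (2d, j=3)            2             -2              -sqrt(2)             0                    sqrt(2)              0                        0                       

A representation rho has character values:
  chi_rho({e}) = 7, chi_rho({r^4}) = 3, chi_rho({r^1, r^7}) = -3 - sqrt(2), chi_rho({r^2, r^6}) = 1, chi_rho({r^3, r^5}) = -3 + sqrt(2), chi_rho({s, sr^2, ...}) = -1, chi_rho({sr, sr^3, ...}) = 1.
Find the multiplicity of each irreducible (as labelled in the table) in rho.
Multiplicities: chi_1: 0, chi_2: 0, chi_3: 1, chi_4: 2, chi_5: 0, chi_6: 1, chi_7: 1.

Explanation: Use <chi_rho, chi> = (1/|G|) sum_C |C| * chi_rho(C) * conj(chi(C)) with |G| = 16 for each irreducible chi in the table:
  <chi_rho, chi_1> = (1/16)[1*(7)*conj(1) + 1*(3)*conj(1) + 2*(-3 - sqrt(2))*conj(1) + 2*(1)*conj(1) + 2*(-3 + sqrt(2))*conj(1) + 4*(-1)*conj(1) + 4*(1)*conj(1)]
      = (1/16)[(7) + (3) + (-6 - 2*sqrt(2)) + (2) + (-6 + 2*sqrt(2)) + (-4) + (4)] = 0/16 = 0
  <chi_rho, chi_2> = (1/16)[1*(7)*conj(1) + 1*(3)*conj(1) + 2*(-3 - sqrt(2))*conj(1) + 2*(1)*conj(1) + 2*(-3 + sqrt(2))*conj(1) + 4*(-1)*conj(-1) + 4*(1)*conj(-1)]
      = (1/16)[(7) + (3) + (-6 - 2*sqrt(2)) + (2) + (-6 + 2*sqrt(2)) + (4) + (-4)] = 0/16 = 0
  <chi_rho, chi_3> = (1/16)[1*(7)*conj(1) + 1*(3)*conj(1) + 2*(-3 - sqrt(2))*conj(-1) + 2*(1)*conj(1) + 2*(-3 + sqrt(2))*conj(-1) + 4*(-1)*conj(1) + 4*(1)*conj(-1)]
      = (1/16)[(7) + (3) + (2*sqrt(2) + 6) + (2) + (6 - 2*sqrt(2)) + (-4) + (-4)] = 16/16 = 1
  <chi_rho, chi_4> = (1/16)[1*(7)*conj(1) + 1*(3)*conj(1) + 2*(-3 - sqrt(2))*conj(-1) + 2*(1)*conj(1) + 2*(-3 + sqrt(2))*conj(-1) + 4*(-1)*conj(-1) + 4*(1)*conj(1)]
      = (1/16)[(7) + (3) + (2*sqrt(2) + 6) + (2) + (6 - 2*sqrt(2)) + (4) + (4)] = 32/16 = 2
  <chi_rho, chi_5> = (1/16)[1*(7)*conj(2) + 1*(3)*conj(-2) + 2*(-3 - sqrt(2))*conj(sqrt(2)) + 2*(1)*conj(0) + 2*(-3 + sqrt(2))*conj(-sqrt(2)) + 4*(-1)*conj(0) + 4*(1)*conj(0)]
      = (1/16)[(14) + (-6) + (-6*sqrt(2) - 4) + (0) + (-4 + 6*sqrt(2)) + (0) + (0)] = 0/16 = 0
  <chi_rho, chi_6> = (1/16)[1*(7)*conj(2) + 1*(3)*conj(2) + 2*(-3 - sqrt(2))*conj(0) + 2*(1)*conj(-2) + 2*(-3 + sqrt(2))*conj(0) + 4*(-1)*conj(0) + 4*(1)*conj(0)]
      = (1/16)[(14) + (6) + (0) + (-4) + (0) + (0) + (0)] = 16/16 = 1
  <chi_rho, chi_7> = (1/16)[1*(7)*conj(2) + 1*(3)*conj(-2) + 2*(-3 - sqrt(2))*conj(-sqrt(2)) + 2*(1)*conj(0) + 2*(-3 + sqrt(2))*conj(sqrt(2)) + 4*(-1)*conj(0) + 4*(1)*conj(0)]
      = (1/16)[(14) + (-6) + (4 + 6*sqrt(2)) + (0) + (4 - 6*sqrt(2)) + (0) + (0)] = 16/16 = 1
Dimension check: dim(rho) = sum (mult * dim) = 0*1 + 0*1 + 1*1 + 2*1 + 0*2 + 1*2 + 1*2 = 7 = chi_rho(e) = 7.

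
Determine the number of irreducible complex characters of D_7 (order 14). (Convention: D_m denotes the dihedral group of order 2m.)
5

Solution. The number of irreducible complex representations of a finite group equals its number of conjugacy classes. D_7 has 5 conjugacy classes ((n+3)/2 for n odd), so D_7 (order 14) has exactly 5 irreducible complex representations.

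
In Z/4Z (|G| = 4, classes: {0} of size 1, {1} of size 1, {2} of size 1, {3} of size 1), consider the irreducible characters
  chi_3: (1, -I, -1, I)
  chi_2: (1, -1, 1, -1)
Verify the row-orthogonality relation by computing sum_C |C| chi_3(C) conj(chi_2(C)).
Sum = 0; so <chi_3, chi_2> = 0 (distinct irreducibles are orthogonal).

Reasoning: Compute term by term over conjugacy classes (|C| * chi_3(C) * conj(chi_2(C))):
  1*(1)*conj(1) + 1*(-I)*conj(-1) + 1*(-1)*conj(1) + 1*(I)*conj(-1)
  = (1) + (I) + (-1) + (-I)
  = 0.
(Exp terms are combined using exp(i*s)*conj(exp(i*t)) = exp(i*(s-t)), and sums of them are collapsed using the identity that for every m > 1 the m distinct m-th roots of unity sum to 0, e.g. 1 + exp(2*I*pi/3) + exp(-2*I*pi/3) = 0.)
Dividing by |G| = 4 gives 0/4 = 0, matching the row-orthogonality relation <chi_3, chi_2> = [chi_3 = chi_2].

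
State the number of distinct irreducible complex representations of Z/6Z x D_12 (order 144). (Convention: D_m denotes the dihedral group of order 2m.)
54

Reasoning: The number of irreducible complex representations of a finite group equals its number of conjugacy classes. For a direct product, #classes(G x H) = #classes(G) * #classes(H). Z/6Z has 6 classes (abelian), D_12 has 9 classes, so 6 * 9 = 54, so Z/6Z x D_12 (order 144) has exactly 54 irreducible complex representations.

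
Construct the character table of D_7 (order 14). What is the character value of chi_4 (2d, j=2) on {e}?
Conjugacy classes: {e} of size 1, {r^1, r^6} of size 2, {r^2, r^5} of size 2, {r^3, r^4} of size 2, {s, sr, ..., sr^6} of size 7.
Character table:
  irrep \ class              {e} (size 1)  {r^1, r^6} (size 2)  {r^2, r^5} (size 2)  {r^3, r^4} (size 2)  {s, sr, ..., sr^6} (size 7)
  chi_1 (triv)               1             1                    1                    1                    1                          
  chi_2 (sign: r->1, s->-1)  1             1                    1                    1                    -1                         
  chi_3 (2d, j=1)            2             2*cos(2*pi/7)        -2*cos(3*pi/7)       -2*cos(pi/7)         0                          
  chi_4 (2d, j=2)            2             -2*cos(3*pi/7)       -2*cos(pi/7)         2*cos(2*pi/7)        0                          
  chi_5 (2d, j=3)            2             -2*cos(pi/7)         2*cos(2*pi/7)        -2*cos(3*pi/7)       0                          

Spot check: chi_4 (2d, j=2) on {e} = 2.

D_7 has order 2*7 = 14 with 5 conjugacy classes, hence 5 irreducibles. Sum of squared dims 1 + 1 + 4 + 4 + 4 = 14 = |G|. Linear characters come from the abelianisation; the 2-dimensional irreps have character r^k -> 2*cos(2*pi*j*k/7), reflections -> 0.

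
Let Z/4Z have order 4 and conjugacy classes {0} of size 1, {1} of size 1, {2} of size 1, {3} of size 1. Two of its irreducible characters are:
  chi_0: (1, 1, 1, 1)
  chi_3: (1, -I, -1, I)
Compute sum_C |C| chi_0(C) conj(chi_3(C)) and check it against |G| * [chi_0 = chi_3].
Sum = 0; so <chi_0, chi_3> = 0 (distinct irreducibles are orthogonal).

Reasoning: Compute term by term over conjugacy classes (|C| * chi_0(C) * conj(chi_3(C))):
  1*(1)*conj(1) + 1*(1)*conj(-I) + 1*(1)*conj(-1) + 1*(1)*conj(I)
  = (1) + (I) + (-1) + (-I)
  = 0.
(Exp terms are combined using exp(i*s)*conj(exp(i*t)) = exp(i*(s-t)), and sums of them are collapsed using the identity that for every m > 1 the m distinct m-th roots of unity sum to 0, e.g. 1 + exp(2*I*pi/3) + exp(-2*I*pi/3) = 0.)
Dividing by |G| = 4 gives 0/4 = 0, matching the row-orthogonality relation <chi_0, chi_3> = [chi_0 = chi_3].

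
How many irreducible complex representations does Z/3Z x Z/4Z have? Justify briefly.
12

Proof sketch: The number of irreducible complex representations of a finite group equals its number of conjugacy classes. Z/3Z x Z/4Z is abelian of order 12, so every element is its own conjugacy class: 12 classes, so Z/3Z x Z/4Z (order 12) has exactly 12 irreducible complex representations.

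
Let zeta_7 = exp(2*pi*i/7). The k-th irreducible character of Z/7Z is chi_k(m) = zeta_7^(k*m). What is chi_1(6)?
chi_1(6) = zeta_7^6 = exp(-2*I*pi/7)

Justification: chi_1(6) = zeta_7^(1*6) = zeta_7^6. Since zeta_7^7 = 1, this equals zeta_7^6 = exp(2*pi*i*6/7) = exp(-2*I*pi/7).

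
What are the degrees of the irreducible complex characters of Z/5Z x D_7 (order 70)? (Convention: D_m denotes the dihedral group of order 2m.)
Dimensions: 1, 1, 1, 1, 1, 1, 1, 1, 1, 1, 2, 2, 2, 2, 2, 2, 2, 2, 2, 2, 2, 2, 2, 2, 2

Why: There are 25 irreducibles (= number of conjugacy classes). Their dimensions d_i satisfy sum d_i^2 = |G| = 70: 1 + 1 + 1 + 1 + 1 + 1 + 1 + 1 + 1 + 1 + 4 + 4 + 4 + 4 + 4 + 4 + 4 + 4 + 4 + 4 + 4 + 4 + 4 + 4 + 4 = 70. (For the product with Z/5Z: each of the 5 1-dim characters of Z/5Z tensors with each irrep of D_7, giving 5 copies of each D_7-dimension.)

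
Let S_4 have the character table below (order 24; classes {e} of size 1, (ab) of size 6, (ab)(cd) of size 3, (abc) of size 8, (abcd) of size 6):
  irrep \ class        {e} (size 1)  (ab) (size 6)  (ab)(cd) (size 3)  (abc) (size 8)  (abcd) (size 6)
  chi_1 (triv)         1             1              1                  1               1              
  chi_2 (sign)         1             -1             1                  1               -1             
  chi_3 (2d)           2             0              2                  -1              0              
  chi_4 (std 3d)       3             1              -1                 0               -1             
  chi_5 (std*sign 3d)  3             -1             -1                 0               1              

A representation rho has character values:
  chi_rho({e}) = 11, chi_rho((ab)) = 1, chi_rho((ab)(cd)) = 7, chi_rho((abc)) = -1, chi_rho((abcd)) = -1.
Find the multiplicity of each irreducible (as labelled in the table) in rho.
Multiplicities: chi_1: 1, chi_2: 1, chi_3: 3, chi_4: 1, chi_5: 0.

Reasoning: Use <chi_rho, chi> = (1/|G|) sum_C |C| * chi_rho(C) * conj(chi(C)) with |G| = 24 for each irreducible chi in the table:
  <chi_rho, chi_1> = (1/24)[1*(11)*conj(1) + 6*(1)*conj(1) + 3*(7)*conj(1) + 8*(-1)*conj(1) + 6*(-1)*conj(1)]
      = (1/24)[(11) + (6) + (21) + (-8) + (-6)] = 24/24 = 1
  <chi_rho, chi_2> = (1/24)[1*(11)*conj(1) + 6*(1)*conj(-1) + 3*(7)*conj(1) + 8*(-1)*conj(1) + 6*(-1)*conj(-1)]
      = (1/24)[(11) + (-6) + (21) + (-8) + (6)] = 24/24 = 1
  <chi_rho, chi_3> = (1/24)[1*(11)*conj(2) + 6*(1)*conj(0) + 3*(7)*conj(2) + 8*(-1)*conj(-1) + 6*(-1)*conj(0)]
      = (1/24)[(22) + (0) + (42) + (8) + (0)] = 72/24 = 3
  <chi_rho, chi_4> = (1/24)[1*(11)*conj(3) + 6*(1)*conj(1) + 3*(7)*conj(-1) + 8*(-1)*conj(0) + 6*(-1)*conj(-1)]
      = (1/24)[(33) + (6) + (-21) + (0) + (6)] = 24/24 = 1
  <chi_rho, chi_5> = (1/24)[1*(11)*conj(3) + 6*(1)*conj(-1) + 3*(7)*conj(-1) + 8*(-1)*conj(0) + 6*(-1)*conj(1)]
      = (1/24)[(33) + (-6) + (-21) + (0) + (-6)] = 0/24 = 0
Dimension check: dim(rho) = sum (mult * dim) = 1*1 + 1*1 + 3*2 + 1*3 + 0*3 = 11 = chi_rho(e) = 11.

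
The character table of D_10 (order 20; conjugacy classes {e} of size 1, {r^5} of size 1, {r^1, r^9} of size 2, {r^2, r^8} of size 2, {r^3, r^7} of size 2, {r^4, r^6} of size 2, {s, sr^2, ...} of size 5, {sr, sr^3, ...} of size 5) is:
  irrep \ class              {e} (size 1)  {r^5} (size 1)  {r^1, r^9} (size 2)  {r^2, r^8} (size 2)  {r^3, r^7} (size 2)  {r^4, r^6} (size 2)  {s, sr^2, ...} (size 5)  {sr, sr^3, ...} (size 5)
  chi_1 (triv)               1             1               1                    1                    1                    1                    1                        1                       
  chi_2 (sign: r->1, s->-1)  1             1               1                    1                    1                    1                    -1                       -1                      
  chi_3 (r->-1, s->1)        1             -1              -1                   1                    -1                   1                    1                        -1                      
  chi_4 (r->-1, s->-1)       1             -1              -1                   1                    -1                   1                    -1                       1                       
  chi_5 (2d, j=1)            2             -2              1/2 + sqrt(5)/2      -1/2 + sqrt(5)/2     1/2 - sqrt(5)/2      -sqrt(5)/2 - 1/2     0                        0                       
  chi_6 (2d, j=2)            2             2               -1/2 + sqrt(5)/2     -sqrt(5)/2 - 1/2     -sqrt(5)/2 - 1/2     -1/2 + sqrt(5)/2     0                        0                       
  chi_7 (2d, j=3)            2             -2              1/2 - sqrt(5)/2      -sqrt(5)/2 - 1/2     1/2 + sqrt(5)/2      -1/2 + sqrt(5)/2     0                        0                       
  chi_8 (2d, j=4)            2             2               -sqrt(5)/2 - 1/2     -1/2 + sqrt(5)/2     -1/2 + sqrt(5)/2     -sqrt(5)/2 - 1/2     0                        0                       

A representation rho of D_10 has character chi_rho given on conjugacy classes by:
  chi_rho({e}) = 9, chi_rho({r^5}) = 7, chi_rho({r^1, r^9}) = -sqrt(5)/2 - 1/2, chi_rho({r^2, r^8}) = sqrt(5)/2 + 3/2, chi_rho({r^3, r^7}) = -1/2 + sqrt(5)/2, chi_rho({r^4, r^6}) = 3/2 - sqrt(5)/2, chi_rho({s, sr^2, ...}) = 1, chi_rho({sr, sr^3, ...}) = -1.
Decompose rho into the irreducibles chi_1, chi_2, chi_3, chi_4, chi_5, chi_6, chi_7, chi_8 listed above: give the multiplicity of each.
Multiplicities: chi_1: 1, chi_2: 1, chi_3: 1, chi_4: 0, chi_5: 0, chi_6: 1, chi_7: 0, chi_8: 2.

Details: Use <chi_rho, chi> = (1/|G|) sum_C |C| * chi_rho(C) * conj(chi(C)) with |G| = 20 for each irreducible chi in the table:
  <chi_rho, chi_1> = (1/20)[1*(9)*conj(1) + 1*(7)*conj(1) + 2*(-sqrt(5)/2 - 1/2)*conj(1) + 2*(sqrt(5)/2 + 3/2)*conj(1) + 2*(-1/2 + sqrt(5)/2)*conj(1) + 2*(3/2 - sqrt(5)/2)*conj(1) + 5*(1)*conj(1) + 5*(-1)*conj(1)]
      = (1/20)[(9) + (7) + (-sqrt(5) - 1) + (sqrt(5) + 3) + (-1 + sqrt(5)) + (3 - sqrt(5)) + (5) + (-5)] = 20/20 = 1
  <chi_rho, chi_2> = (1/20)[1*(9)*conj(1) + 1*(7)*conj(1) + 2*(-sqrt(5)/2 - 1/2)*conj(1) + 2*(sqrt(5)/2 + 3/2)*conj(1) + 2*(-1/2 + sqrt(5)/2)*conj(1) + 2*(3/2 - sqrt(5)/2)*conj(1) + 5*(1)*conj(-1) + 5*(-1)*conj(-1)]
      = (1/20)[(9) + (7) + (-sqrt(5) - 1) + (sqrt(5) + 3) + (-1 + sqrt(5)) + (3 - sqrt(5)) + (-5) + (5)] = 20/20 = 1
  <chi_rho, chi_3> = (1/20)[1*(9)*conj(1) + 1*(7)*conj(-1) + 2*(-sqrt(5)/2 - 1/2)*conj(-1) + 2*(sqrt(5)/2 + 3/2)*conj(1) + 2*(-1/2 + sqrt(5)/2)*conj(-1) + 2*(3/2 - sqrt(5)/2)*conj(1) + 5*(1)*conj(1) + 5*(-1)*conj(-1)]
      = (1/20)[(9) + (-7) + (1 + sqrt(5)) + (sqrt(5) + 3) + (1 - sqrt(5)) + (3 - sqrt(5)) + (5) + (5)] = 20/20 = 1
  <chi_rho, chi_4> = (1/20)[1*(9)*conj(1) + 1*(7)*conj(-1) + 2*(-sqrt(5)/2 - 1/2)*conj(-1) + 2*(sqrt(5)/2 + 3/2)*conj(1) + 2*(-1/2 + sqrt(5)/2)*conj(-1) + 2*(3/2 - sqrt(5)/2)*conj(1) + 5*(1)*conj(-1) + 5*(-1)*conj(1)]
      = (1/20)[(9) + (-7) + (1 + sqrt(5)) + (sqrt(5) + 3) + (1 - sqrt(5)) + (3 - sqrt(5)) + (-5) + (-5)] = 0/20 = 0
  <chi_rho, chi_5> = (1/20)[1*(9)*conj(2) + 1*(7)*conj(-2) + 2*(-sqrt(5)/2 - 1/2)*conj(1/2 + sqrt(5)/2) + 2*(sqrt(5)/2 + 3/2)*conj(-1/2 + sqrt(5)/2) + 2*(-1/2 + sqrt(5)/2)*conj(1/2 - sqrt(5)/2) + 2*(3/2 - sqrt(5)/2)*conj(-sqrt(5)/2 - 1/2) + 5*(1)*conj(0) + 5*(-1)*conj(0)]
      = (1/20)[(18) + (-14) + (-3 - sqrt(5)) + (1 + sqrt(5)) + (-3 + sqrt(5)) + (1 - sqrt(5)) + (0) + (0)] = 0/20 = 0
  <chi_rho, chi_6> = (1/20)[1*(9)*conj(2) + 1*(7)*conj(2) + 2*(-sqrt(5)/2 - 1/2)*conj(-1/2 + sqrt(5)/2) + 2*(sqrt(5)/2 + 3/2)*conj(-sqrt(5)/2 - 1/2) + 2*(-1/2 + sqrt(5)/2)*conj(-sqrt(5)/2 - 1/2) + 2*(3/2 - sqrt(5)/2)*conj(-1/2 + sqrt(5)/2) + 5*(1)*conj(0) + 5*(-1)*conj(0)]
      = (1/20)[(18) + (14) + (-2) + (-2*sqrt(5) - 4) + (-2) + (-4 + 2*sqrt(5)) + (0) + (0)] = 20/20 = 1
  <chi_rho, chi_7> = (1/20)[1*(9)*conj(2) + 1*(7)*conj(-2) + 2*(-sqrt(5)/2 - 1/2)*conj(1/2 - sqrt(5)/2) + 2*(sqrt(5)/2 + 3/2)*conj(-sqrt(5)/2 - 1/2) + 2*(-1/2 + sqrt(5)/2)*conj(1/2 + sqrt(5)/2) + 2*(3/2 - sqrt(5)/2)*conj(-1/2 + sqrt(5)/2) + 5*(1)*conj(0) + 5*(-1)*conj(0)]
      = (1/20)[(18) + (-14) + (2) + (-2*sqrt(5) - 4) + (2) + (-4 + 2*sqrt(5)) + (0) + (0)] = 0/20 = 0
  <chi_rho, chi_8> = (1/20)[1*(9)*conj(2) + 1*(7)*conj(2) + 2*(-sqrt(5)/2 - 1/2)*conj(-sqrt(5)/2 - 1/2) + 2*(sqrt(5)/2 + 3/2)*conj(-1/2 + sqrt(5)/2) + 2*(-1/2 + sqrt(5)/2)*conj(-1/2 + sqrt(5)/2) + 2*(3/2 - sqrt(5)/2)*conj(-sqrt(5)/2 - 1/2) + 5*(1)*conj(0) + 5*(-1)*conj(0)]
      = (1/20)[(18) + (14) + (sqrt(5) + 3) + (1 + sqrt(5)) + (3 - sqrt(5)) + (1 - sqrt(5)) + (0) + (0)] = 40/20 = 2
Dimension check: dim(rho) = sum (mult * dim) = 1*1 + 1*1 + 1*1 + 0*1 + 0*2 + 1*2 + 0*2 + 2*2 = 9 = chi_rho(e) = 9.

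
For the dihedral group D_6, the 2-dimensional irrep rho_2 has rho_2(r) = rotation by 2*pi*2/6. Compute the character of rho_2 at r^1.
chi_{rho_2}(r^1) = 2*cos(2*pi*2*1/6) = -1

Reasoning: rho_2(r^1) is rotation by angle 2*pi*2*1/6, whose trace is 2*cos(2*pi*2*1/6) = -1.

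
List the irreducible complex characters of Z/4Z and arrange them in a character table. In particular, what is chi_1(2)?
Character table of Z/4Z (irreps indexed chi_0,...,chi_3 with chi_k(m) = zeta_4^(k*m), zeta_4 = exp(2*pi*i/4)):
  irrep \ class  {0} (size 1)  {1} (size 1)  {2} (size 1)  {3} (size 1)
  chi_0          1             1             1             1           
  chi_1          1             I             -1            -I          
  chi_2          1             -1            1             -1          
  chi_3          1             -I            -1            I           

Spot check: chi_1(2) = zeta_4^(1*2) = zeta_4^2 = -1.

Why: Z/4Z is abelian, so all 4 irreducible complex representations are 1-dimensional. They are given by chi_k(m) = zeta_4^(k*m) for k = 0,...,3. Row orthogonality: sum_m chi_k(m) conj(chi_l(m)) = 4 * [k = l].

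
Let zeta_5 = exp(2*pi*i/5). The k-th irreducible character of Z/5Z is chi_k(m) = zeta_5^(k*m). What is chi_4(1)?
chi_4(1) = zeta_5^4 = exp(-2*I*pi/5)

Proof sketch: chi_4(1) = zeta_5^(4*1) = zeta_5^4. Since zeta_5^5 = 1, this equals zeta_5^4 = exp(2*pi*i*4/5) = exp(-2*I*pi/5).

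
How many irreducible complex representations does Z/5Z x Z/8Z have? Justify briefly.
40

Explanation: The number of irreducible complex representations of a finite group equals its number of conjugacy classes. Z/5Z x Z/8Z is abelian of order 40, so every element is its own conjugacy class: 40 classes, so Z/5Z x Z/8Z (order 40) has exactly 40 irreducible complex representations.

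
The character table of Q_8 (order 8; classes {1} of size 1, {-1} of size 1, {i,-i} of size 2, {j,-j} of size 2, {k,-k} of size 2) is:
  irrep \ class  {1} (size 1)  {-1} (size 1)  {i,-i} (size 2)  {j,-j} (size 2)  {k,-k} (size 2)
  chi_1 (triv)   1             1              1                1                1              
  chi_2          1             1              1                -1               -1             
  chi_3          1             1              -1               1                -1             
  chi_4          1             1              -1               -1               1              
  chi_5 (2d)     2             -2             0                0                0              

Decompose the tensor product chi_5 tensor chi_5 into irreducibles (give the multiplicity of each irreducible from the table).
chi_5 tensor chi_5 = chi_1 + chi_2 + chi_3 + chi_4 (all other irreducibles have multiplicity 0).

Solution. The character of a tensor product is the pointwise product (chi_5 * chi_5)(C) = chi_5(C) * chi_5(C):
  {1}: (2)*(2), {-1}: (-2)*(-2), {i,-i}: (0)*(0), {j,-j}: (0)*(0), {k,-k}: (0)*(0)
so (chi_5 * chi_5) takes values
  {1} -> 4, {-1} -> 4, {i,-i} -> 0, {j,-j} -> 0, {k,-k} -> 0.
Now take the inner product of this character with each irreducible chi from the table, <chi_5*chi_5, chi> = (1/8) sum_C |C| (chi_5*chi_5)(C) conj(chi(C)):
  <chi_5*chi_5, chi_1> = (1/8)[1*(4)*conj(1) + 1*(4)*conj(1) + 2*(0)*conj(1) + 2*(0)*conj(1) + 2*(0)*conj(1)]
      = (1/8)[(4) + (4) + (0) + (0) + (0)] = 8/8 = 1
  <chi_5*chi_5, chi_2> = (1/8)[1*(4)*conj(1) + 1*(4)*conj(1) + 2*(0)*conj(1) + 2*(0)*conj(-1) + 2*(0)*conj(-1)]
      = (1/8)[(4) + (4) + (0) + (0) + (0)] = 8/8 = 1
  <chi_5*chi_5, chi_3> = (1/8)[1*(4)*conj(1) + 1*(4)*conj(1) + 2*(0)*conj(-1) + 2*(0)*conj(1) + 2*(0)*conj(-1)]
      = (1/8)[(4) + (4) + (0) + (0) + (0)] = 8/8 = 1
  <chi_5*chi_5, chi_4> = (1/8)[1*(4)*conj(1) + 1*(4)*conj(1) + 2*(0)*conj(-1) + 2*(0)*conj(-1) + 2*(0)*conj(1)]
      = (1/8)[(4) + (4) + (0) + (0) + (0)] = 8/8 = 1
  <chi_5*chi_5, chi_5> = (1/8)[1*(4)*conj(2) + 1*(4)*conj(-2) + 2*(0)*conj(0) + 2*(0)*conj(0) + 2*(0)*conj(0)]
      = (1/8)[(8) + (-8) + (0) + (0) + (0)] = 0/8 = 0
Hence the multiplicities are chi_1: 1, chi_2: 1, chi_3: 1, chi_4: 1. Dimension check: dim(chi_5)*dim(chi_5) = 2*2 = 4 and sum (mult * dim) = 1*1 + 1*1 + 1*1 + 1*1 = 4.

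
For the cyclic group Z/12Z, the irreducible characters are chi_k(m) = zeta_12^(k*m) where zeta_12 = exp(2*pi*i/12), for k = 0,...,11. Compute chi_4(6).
chi_4(6) = zeta_12^24 = 1

Reasoning: chi_4(6) = zeta_12^(4*6) = zeta_12^24. Since zeta_12^12 = 1, this equals zeta_12^0 = exp(2*pi*i*0/12) = 1.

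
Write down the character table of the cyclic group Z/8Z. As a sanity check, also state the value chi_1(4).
Character table of Z/8Z (irreps indexed chi_0,...,chi_7 with chi_k(m) = zeta_8^(k*m), zeta_8 = exp(2*pi*i/8)):
  irrep \ class  {0} (size 1)  {1} (size 1)    {2} (size 1)  {3} (size 1)    {4} (size 1)  {5} (size 1)    {6} (size 1)  {7} (size 1)  
  chi_0          1             1               1             1               1             1               1             1             
  chi_1          1             exp(I*pi/4)     I             exp(3*I*pi/4)   -1            exp(-3*I*pi/4)  -I            exp(-I*pi/4)  
  chi_2          1             I               -1            -I              1             I               -1            -I            
  chi_3          1             exp(3*I*pi/4)   -I            exp(I*pi/4)     -1            exp(-I*pi/4)    I             exp(-3*I*pi/4)
  chi_4          1             -1              1             -1              1             -1              1             -1            
  chi_5          1             exp(-3*I*pi/4)  I             exp(-I*pi/4)    -1            exp(I*pi/4)     -I            exp(3*I*pi/4) 
  chi_6          1             -I              -1            I               1             -I              -1            I             
  chi_7          1             exp(-I*pi/4)    -I            exp(-3*I*pi/4)  -1            exp(3*I*pi/4)   I             exp(I*pi/4)   

Spot check: chi_1(4) = zeta_8^(1*4) = zeta_8^4 = -1.

Explanation: Z/8Z is abelian, so all 8 irreducible complex representations are 1-dimensional. They are given by chi_k(m) = zeta_8^(k*m) for k = 0,...,7. Row orthogonality: sum_m chi_k(m) conj(chi_l(m)) = 8 * [k = l].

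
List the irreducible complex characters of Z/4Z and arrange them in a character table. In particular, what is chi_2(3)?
Character table of Z/4Z (irreps indexed chi_0,...,chi_3 with chi_k(m) = zeta_4^(k*m), zeta_4 = exp(2*pi*i/4)):
  irrep \ class  {0} (size 1)  {1} (size 1)  {2} (size 1)  {3} (size 1)
  chi_0          1             1             1             1           
  chi_1          1             I             -1            -I          
  chi_2          1             -1            1             -1          
  chi_3          1             -I            -1            I           

Spot check: chi_2(3) = zeta_4^(2*3) = zeta_4^6 = -1.

Working: Z/4Z is abelian, so all 4 irreducible complex representations are 1-dimensional. They are given by chi_k(m) = zeta_4^(k*m) for k = 0,...,3. Row orthogonality: sum_m chi_k(m) conj(chi_l(m)) = 4 * [k = l].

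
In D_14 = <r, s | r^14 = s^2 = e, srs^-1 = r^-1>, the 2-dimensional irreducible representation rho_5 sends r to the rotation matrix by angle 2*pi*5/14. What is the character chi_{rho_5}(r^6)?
chi_{rho_5}(r^6) = 2*cos(2*pi*5*6/14) = 2*cos(30*pi/7)

Proof sketch: rho_5(r^6) is rotation by angle 2*pi*5*6/14, whose trace is 2*cos(2*pi*5*6/14) = 2*cos(30*pi/7).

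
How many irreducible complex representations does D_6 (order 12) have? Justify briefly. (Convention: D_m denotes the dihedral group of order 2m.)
6

Why: The number of irreducible complex representations of a finite group equals its number of conjugacy classes. D_6 has 6 conjugacy classes (n/2 + 3 for n even), so D_6 (order 12) has exactly 6 irreducible complex representations.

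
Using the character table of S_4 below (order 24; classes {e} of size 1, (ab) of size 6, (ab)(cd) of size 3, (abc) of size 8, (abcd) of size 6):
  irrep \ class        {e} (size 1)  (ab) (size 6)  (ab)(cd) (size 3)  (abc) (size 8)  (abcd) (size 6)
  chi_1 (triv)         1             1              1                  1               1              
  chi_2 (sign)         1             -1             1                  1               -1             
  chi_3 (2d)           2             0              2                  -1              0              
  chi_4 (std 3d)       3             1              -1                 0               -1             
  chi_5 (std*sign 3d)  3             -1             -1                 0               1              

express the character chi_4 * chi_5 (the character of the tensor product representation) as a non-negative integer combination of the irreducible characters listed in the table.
chi_4 tensor chi_5 = chi_2 + chi_3 + chi_4 + chi_5 (all other irreducibles have multiplicity 0).

The character of a tensor product is the pointwise product (chi_4 * chi_5)(C) = chi_4(C) * chi_5(C):
  {e}: (3)*(3), (ab): (1)*(-1), (ab)(cd): (-1)*(-1), (abc): (0)*(0), (abcd): (-1)*(1)
so (chi_4 * chi_5) takes values
  {e} -> 9, (ab) -> -1, (ab)(cd) -> 1, (abc) -> 0, (abcd) -> -1.
Now take the inner product of this character with each irreducible chi from the table, <chi_4*chi_5, chi> = (1/24) sum_C |C| (chi_4*chi_5)(C) conj(chi(C)):
  <chi_4*chi_5, chi_1> = (1/24)[1*(9)*conj(1) + 6*(-1)*conj(1) + 3*(1)*conj(1) + 8*(0)*conj(1) + 6*(-1)*conj(1)]
      = (1/24)[(9) + (-6) + (3) + (0) + (-6)] = 0/24 = 0
  <chi_4*chi_5, chi_2> = (1/24)[1*(9)*conj(1) + 6*(-1)*conj(-1) + 3*(1)*conj(1) + 8*(0)*conj(1) + 6*(-1)*conj(-1)]
      = (1/24)[(9) + (6) + (3) + (0) + (6)] = 24/24 = 1
  <chi_4*chi_5, chi_3> = (1/24)[1*(9)*conj(2) + 6*(-1)*conj(0) + 3*(1)*conj(2) + 8*(0)*conj(-1) + 6*(-1)*conj(0)]
      = (1/24)[(18) + (0) + (6) + (0) + (0)] = 24/24 = 1
  <chi_4*chi_5, chi_4> = (1/24)[1*(9)*conj(3) + 6*(-1)*conj(1) + 3*(1)*conj(-1) + 8*(0)*conj(0) + 6*(-1)*conj(-1)]
      = (1/24)[(27) + (-6) + (-3) + (0) + (6)] = 24/24 = 1
  <chi_4*chi_5, chi_5> = (1/24)[1*(9)*conj(3) + 6*(-1)*conj(-1) + 3*(1)*conj(-1) + 8*(0)*conj(0) + 6*(-1)*conj(1)]
      = (1/24)[(27) + (6) + (-3) + (0) + (-6)] = 24/24 = 1
Hence the multiplicities are chi_2: 1, chi_3: 1, chi_4: 1, chi_5: 1. Dimension check: dim(chi_4)*dim(chi_5) = 3*3 = 9 and sum (mult * dim) = 1*1 + 1*2 + 1*3 + 1*3 = 9.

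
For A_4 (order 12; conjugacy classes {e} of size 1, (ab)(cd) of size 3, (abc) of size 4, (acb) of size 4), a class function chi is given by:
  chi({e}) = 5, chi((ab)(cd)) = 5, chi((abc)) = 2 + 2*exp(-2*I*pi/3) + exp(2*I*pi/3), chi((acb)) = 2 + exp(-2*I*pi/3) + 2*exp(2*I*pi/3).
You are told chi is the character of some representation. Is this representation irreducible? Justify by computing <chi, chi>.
Not irreducible (reducible): <chi, chi> = 9 > 1.

Proof sketch: <chi, chi> = (1/|G|) sum_C |C| * |chi(C)|^2 = (1/12)[1*|5|^2 + 3*|5|^2 + 4*|2 + 2*exp(-2*I*pi/3) + exp(2*I*pi/3)|^2 + 4*|2 + exp(-2*I*pi/3) + 2*exp(2*I*pi/3)|^2]
  = (1/12)[(25) + (75) + (4) + (4)] = 108/12 = 9.
(Exp terms are combined using exp(i*s)*conj(exp(i*t)) = exp(i*(s-t)), and sums of them are collapsed using the identity that for every m > 1 the m distinct m-th roots of unity sum to 0, e.g. 1 + exp(2*I*pi/3) + exp(-2*I*pi/3) = 0.)
A character is irreducible iff <chi, chi> = 1, so this representation is reducible.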